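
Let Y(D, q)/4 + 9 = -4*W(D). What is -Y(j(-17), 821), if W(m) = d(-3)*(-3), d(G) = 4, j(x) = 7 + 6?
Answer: -156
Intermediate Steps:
j(x) = 13
W(m) = -12 (W(m) = 4*(-3) = -12)
Y(D, q) = 156 (Y(D, q) = -36 + 4*(-4*(-12)) = -36 + 4*48 = -36 + 192 = 156)
-Y(j(-17), 821) = -1*156 = -156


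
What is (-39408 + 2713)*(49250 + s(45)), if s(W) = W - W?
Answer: -1807228750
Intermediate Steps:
s(W) = 0
(-39408 + 2713)*(49250 + s(45)) = (-39408 + 2713)*(49250 + 0) = -36695*49250 = -1807228750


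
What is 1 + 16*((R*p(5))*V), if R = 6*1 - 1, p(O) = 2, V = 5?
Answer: 801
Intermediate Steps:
R = 5 (R = 6 - 1 = 5)
1 + 16*((R*p(5))*V) = 1 + 16*((5*2)*5) = 1 + 16*(10*5) = 1 + 16*50 = 1 + 800 = 801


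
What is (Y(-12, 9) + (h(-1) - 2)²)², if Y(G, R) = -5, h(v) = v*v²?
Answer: 16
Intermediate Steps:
h(v) = v³
(Y(-12, 9) + (h(-1) - 2)²)² = (-5 + ((-1)³ - 2)²)² = (-5 + (-1 - 2)²)² = (-5 + (-3)²)² = (-5 + 9)² = 4² = 16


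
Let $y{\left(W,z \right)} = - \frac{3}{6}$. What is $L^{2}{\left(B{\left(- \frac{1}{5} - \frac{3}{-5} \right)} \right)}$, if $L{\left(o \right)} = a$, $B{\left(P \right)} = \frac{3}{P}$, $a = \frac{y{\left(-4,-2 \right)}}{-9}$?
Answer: $\frac{1}{324} \approx 0.0030864$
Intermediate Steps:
$y{\left(W,z \right)} = - \frac{1}{2}$ ($y{\left(W,z \right)} = \left(-3\right) \frac{1}{6} = - \frac{1}{2}$)
$a = \frac{1}{18}$ ($a = - \frac{1}{2 \left(-9\right)} = \left(- \frac{1}{2}\right) \left(- \frac{1}{9}\right) = \frac{1}{18} \approx 0.055556$)
$L{\left(o \right)} = \frac{1}{18}$
$L^{2}{\left(B{\left(- \frac{1}{5} - \frac{3}{-5} \right)} \right)} = \left(\frac{1}{18}\right)^{2} = \frac{1}{324}$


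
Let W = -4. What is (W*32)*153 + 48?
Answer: -19536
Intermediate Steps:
(W*32)*153 + 48 = -4*32*153 + 48 = -128*153 + 48 = -19584 + 48 = -19536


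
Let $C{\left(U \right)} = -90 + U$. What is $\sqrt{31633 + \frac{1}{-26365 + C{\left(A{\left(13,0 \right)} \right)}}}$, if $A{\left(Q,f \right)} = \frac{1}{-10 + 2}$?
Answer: $\frac{\sqrt{1416902578471545}}{211641} \approx 177.86$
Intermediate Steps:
$A{\left(Q,f \right)} = - \frac{1}{8}$ ($A{\left(Q,f \right)} = \frac{1}{-8} = - \frac{1}{8}$)
$\sqrt{31633 + \frac{1}{-26365 + C{\left(A{\left(13,0 \right)} \right)}}} = \sqrt{31633 + \frac{1}{-26365 - \frac{721}{8}}} = \sqrt{31633 + \frac{1}{- \frac{211641}{8}}} = \sqrt{31633 - \frac{8}{211641}} = \sqrt{\frac{6694839745}{211641}} = \frac{\sqrt{1416902578471545}}{211641}$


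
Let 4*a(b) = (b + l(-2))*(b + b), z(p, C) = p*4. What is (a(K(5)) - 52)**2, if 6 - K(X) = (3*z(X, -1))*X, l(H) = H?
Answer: 1888771600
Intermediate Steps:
z(p, C) = 4*p
K(X) = 6 - 12*X**2 (K(X) = 6 - 3*(4*X)*X = 6 - 12*X*X = 6 - 12*X**2)
a(b) = b*(-2 + b)/2 (a(b) = ((b - 2)*(b + b))/4 = ((-2 + b)*(2*b))/4 = (2*b*(-2 + b))/4 = b*(-2 + b)/2)
(a(K(5)) - 52)**2 = ((6 - 12*5**2)*(-2 + (6 - 12*5**2))/2 - 52)**2 = ((6 - 12*25)*(-2 + (6 - 12*25))/2 - 52)**2 = ((6 - 300)*(-2 + (6 - 300))/2 - 52)**2 = ((1/2)*(-294)*(-2 - 294) - 52)**2 = ((1/2)*(-294)*(-296) - 52)**2 = (43512 - 52)**2 = 43460**2 = 1888771600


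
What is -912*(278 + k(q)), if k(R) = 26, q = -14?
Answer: -277248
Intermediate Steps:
-912*(278 + k(q)) = -912*(278 + 26) = -912*304 = -277248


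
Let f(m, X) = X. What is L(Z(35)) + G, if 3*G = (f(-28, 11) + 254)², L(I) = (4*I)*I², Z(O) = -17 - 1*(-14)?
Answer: 69901/3 ≈ 23300.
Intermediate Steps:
Z(O) = -3 (Z(O) = -17 + 14 = -3)
L(I) = 4*I³
G = 70225/3 (G = (11 + 254)²/3 = (⅓)*265² = (⅓)*70225 = 70225/3 ≈ 23408.)
L(Z(35)) + G = 4*(-3)³ + 70225/3 = 4*(-27) + 70225/3 = -108 + 70225/3 = 69901/3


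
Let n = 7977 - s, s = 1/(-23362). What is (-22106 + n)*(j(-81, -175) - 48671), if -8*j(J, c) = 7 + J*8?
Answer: 128311667829719/186896 ≈ 6.8654e+8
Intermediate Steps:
j(J, c) = -7/8 - J (j(J, c) = -(7 + J*8)/8 = -(7 + 8*J)/8 = -7/8 - J)
s = -1/23362 ≈ -4.2805e-5
n = 186358675/23362 (n = 7977 - 1*(-1/23362) = 7977 + 1/23362 = 186358675/23362 ≈ 7977.0)
(-22106 + n)*(j(-81, -175) - 48671) = (-22106 + 186358675/23362)*((-7/8 - 1*(-81)) - 48671) = -330081697*((-7/8 + 81) - 48671)/23362 = -330081697*(641/8 - 48671)/23362 = -330081697/23362*(-388727/8) = 128311667829719/186896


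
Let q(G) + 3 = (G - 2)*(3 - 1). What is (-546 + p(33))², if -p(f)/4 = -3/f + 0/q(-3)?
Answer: 36024004/121 ≈ 2.9772e+5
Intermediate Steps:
q(G) = -7 + 2*G (q(G) = -3 + (G - 2)*(3 - 1) = -3 + (-2 + G)*2 = -3 + (-4 + 2*G) = -7 + 2*G)
p(f) = 12/f (p(f) = -4*(-3/f + 0/(-7 + 2*(-3))) = -4*(-3/f + 0/(-7 - 6)) = -4*(-3/f + 0/(-13)) = -4*(-3/f + 0*(-1/13)) = -4*(-3/f + 0) = -(-12)/f = 12/f)
(-546 + p(33))² = (-546 + 12/33)² = (-546 + 12*(1/33))² = (-546 + 4/11)² = (-6002/11)² = 36024004/121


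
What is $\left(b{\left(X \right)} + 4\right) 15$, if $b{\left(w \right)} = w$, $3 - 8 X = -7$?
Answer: $\frac{315}{4} \approx 78.75$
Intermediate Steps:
$X = \frac{5}{4}$ ($X = \frac{3}{8} - - \frac{7}{8} = \frac{3}{8} + \frac{7}{8} = \frac{5}{4} \approx 1.25$)
$\left(b{\left(X \right)} + 4\right) 15 = \left(\frac{5}{4} + 4\right) 15 = \frac{21}{4} \cdot 15 = \frac{315}{4}$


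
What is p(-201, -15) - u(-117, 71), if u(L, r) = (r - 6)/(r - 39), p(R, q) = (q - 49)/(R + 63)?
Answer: -3461/2208 ≈ -1.5675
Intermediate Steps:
p(R, q) = (-49 + q)/(63 + R)
u(L, r) = (-6 + r)/(-39 + r)
p(-201, -15) - u(-117, 71) = (-49 - 15)/(63 - 201) - (-6 + 71)/(-39 + 71) = -64/(-138) - 65/32 = -1/138*(-64) - 65/32 = 32/69 - 1*65/32 = 32/69 - 65/32 = -3461/2208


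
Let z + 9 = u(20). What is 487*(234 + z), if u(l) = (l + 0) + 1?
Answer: 119802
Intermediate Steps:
u(l) = 1 + l (u(l) = l + 1 = 1 + l)
z = 12 (z = -9 + (1 + 20) = -9 + 21 = 12)
487*(234 + z) = 487*(234 + 12) = 487*246 = 119802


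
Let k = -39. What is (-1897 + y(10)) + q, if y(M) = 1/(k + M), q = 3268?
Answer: 39758/29 ≈ 1371.0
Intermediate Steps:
y(M) = 1/(-39 + M)
(-1897 + y(10)) + q = (-1897 + 1/(-39 + 10)) + 3268 = (-1897 + 1/(-29)) + 3268 = (-1897 - 1/29) + 3268 = -55014/29 + 3268 = 39758/29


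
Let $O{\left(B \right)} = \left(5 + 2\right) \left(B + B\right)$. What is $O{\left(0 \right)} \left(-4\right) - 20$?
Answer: $-20$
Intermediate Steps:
$O{\left(B \right)} = 14 B$ ($O{\left(B \right)} = 7 \cdot 2 B = 14 B$)
$O{\left(0 \right)} \left(-4\right) - 20 = 14 \cdot 0 \left(-4\right) - 20 = 0 \left(-4\right) - 20 = 0 - 20 = -20$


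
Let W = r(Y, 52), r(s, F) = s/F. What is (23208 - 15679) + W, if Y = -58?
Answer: 195725/26 ≈ 7527.9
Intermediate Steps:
W = -29/26 (W = -58/52 = -58*1/52 = -29/26 ≈ -1.1154)
(23208 - 15679) + W = (23208 - 15679) - 29/26 = 7529 - 29/26 = 195725/26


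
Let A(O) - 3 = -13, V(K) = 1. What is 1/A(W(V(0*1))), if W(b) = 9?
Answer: -1/10 ≈ -0.10000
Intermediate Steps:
A(O) = -10 (A(O) = 3 - 13 = -10)
1/A(W(V(0*1))) = 1/(-10) = -1/10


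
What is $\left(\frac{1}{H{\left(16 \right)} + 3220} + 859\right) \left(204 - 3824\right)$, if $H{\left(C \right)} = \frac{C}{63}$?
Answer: $- \frac{157714845035}{50719} \approx -3.1096 \cdot 10^{6}$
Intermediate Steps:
$H{\left(C \right)} = \frac{C}{63}$ ($H{\left(C \right)} = C \frac{1}{63} = \frac{C}{63}$)
$\left(\frac{1}{H{\left(16 \right)} + 3220} + 859\right) \left(204 - 3824\right) = \left(\frac{1}{\frac{1}{63} \cdot 16 + 3220} + 859\right) \left(204 - 3824\right) = \left(\frac{1}{\frac{16}{63} + 3220} + 859\right) \left(-3620\right) = \left(\frac{1}{\frac{202876}{63}} + 859\right) \left(-3620\right) = \left(\frac{63}{202876} + 859\right) \left(-3620\right) = \frac{174270547}{202876} \left(-3620\right) = - \frac{157714845035}{50719}$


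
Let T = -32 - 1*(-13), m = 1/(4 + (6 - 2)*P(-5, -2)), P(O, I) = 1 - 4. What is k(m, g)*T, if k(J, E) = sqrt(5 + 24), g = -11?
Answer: -19*sqrt(29) ≈ -102.32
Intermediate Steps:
P(O, I) = -3
m = -1/8 (m = 1/(4 + (6 - 2)*(-3)) = 1/(4 + 4*(-3)) = 1/(4 - 12) = 1/(-8) = -1/8 ≈ -0.12500)
k(J, E) = sqrt(29)
T = -19 (T = -32 + 13 = -19)
k(m, g)*T = sqrt(29)*(-19) = -19*sqrt(29)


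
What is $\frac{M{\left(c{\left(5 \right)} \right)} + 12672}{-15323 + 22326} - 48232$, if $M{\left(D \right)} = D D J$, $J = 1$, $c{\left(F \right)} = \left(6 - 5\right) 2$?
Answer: $- \frac{337756020}{7003} \approx -48230.0$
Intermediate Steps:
$c{\left(F \right)} = 2$ ($c{\left(F \right)} = 1 \cdot 2 = 2$)
$M{\left(D \right)} = D^{2}$ ($M{\left(D \right)} = D D 1 = D^{2} \cdot 1 = D^{2}$)
$\frac{M{\left(c{\left(5 \right)} \right)} + 12672}{-15323 + 22326} - 48232 = \frac{2^{2} + 12672}{-15323 + 22326} - 48232 = \frac{4 + 12672}{7003} - 48232 = 12676 \cdot \frac{1}{7003} - 48232 = \frac{12676}{7003} - 48232 = - \frac{337756020}{7003}$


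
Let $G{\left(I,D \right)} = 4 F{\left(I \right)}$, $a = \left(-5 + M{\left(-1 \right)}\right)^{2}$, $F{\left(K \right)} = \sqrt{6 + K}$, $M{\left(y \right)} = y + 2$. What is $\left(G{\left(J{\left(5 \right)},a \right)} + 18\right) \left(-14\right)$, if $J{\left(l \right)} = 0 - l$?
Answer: $-308$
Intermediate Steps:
$M{\left(y \right)} = 2 + y$
$a = 16$ ($a = \left(-5 + \left(2 - 1\right)\right)^{2} = \left(-5 + 1\right)^{2} = \left(-4\right)^{2} = 16$)
$J{\left(l \right)} = - l$
$G{\left(I,D \right)} = 4 \sqrt{6 + I}$
$\left(G{\left(J{\left(5 \right)},a \right)} + 18\right) \left(-14\right) = \left(4 \sqrt{6 - 5} + 18\right) \left(-14\right) = \left(4 \sqrt{1} + 18\right) \left(-14\right) = \left(4 \cdot 1 + 18\right) \left(-14\right) = \left(4 + 18\right) \left(-14\right) = 22 \left(-14\right) = -308$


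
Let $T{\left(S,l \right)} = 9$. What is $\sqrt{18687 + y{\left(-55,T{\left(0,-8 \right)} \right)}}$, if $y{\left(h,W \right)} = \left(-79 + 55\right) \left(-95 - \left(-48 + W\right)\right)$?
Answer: $\sqrt{20031} \approx 141.53$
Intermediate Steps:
$y{\left(h,W \right)} = 1128 + 24 W$ ($y{\left(h,W \right)} = - 24 \left(-47 - W\right) = 1128 + 24 W$)
$\sqrt{18687 + y{\left(-55,T{\left(0,-8 \right)} \right)}} = \sqrt{18687 + \left(1128 + 24 \cdot 9\right)} = \sqrt{18687 + \left(1128 + 216\right)} = \sqrt{18687 + 1344} = \sqrt{20031}$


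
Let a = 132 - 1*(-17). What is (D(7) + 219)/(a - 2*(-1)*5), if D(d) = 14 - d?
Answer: 226/159 ≈ 1.4214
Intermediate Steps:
a = 149 (a = 132 + 17 = 149)
(D(7) + 219)/(a - 2*(-1)*5) = ((14 - 1*7) + 219)/(149 - 2*(-1)*5) = ((14 - 7) + 219)/(149 + 2*5) = (7 + 219)/(149 + 10) = 226/159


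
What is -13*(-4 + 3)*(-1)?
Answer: -13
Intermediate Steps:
-13*(-4 + 3)*(-1) = -(-13)*(-1) = -13*(-1)*(-1) = 13*(-1) = -13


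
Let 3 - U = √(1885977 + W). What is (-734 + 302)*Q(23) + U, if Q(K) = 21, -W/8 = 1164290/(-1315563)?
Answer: -9069 - 17*√11294408223114657/1315563 ≈ -10442.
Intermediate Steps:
W = 9314320/1315563 (W = -9314320/(-1315563) = -9314320*(-1)/1315563 = -8*(-1164290/1315563) = 9314320/1315563 ≈ 7.0801)
U = 3 - 17*√11294408223114657/1315563 (U = 3 - √(1885977 + 9314320/1315563) = 3 - √(2481130874371/1315563) = 3 - 17*√11294408223114657/1315563 ≈ -1370.3)
(-734 + 302)*Q(23) + U = (-734 + 302)*21 + (3 - 17*√11294408223114657/1315563) = -432*21 + (3 - 17*√11294408223114657/1315563) = -9072 + (3 - 17*√11294408223114657/1315563) = -9069 - 17*√11294408223114657/1315563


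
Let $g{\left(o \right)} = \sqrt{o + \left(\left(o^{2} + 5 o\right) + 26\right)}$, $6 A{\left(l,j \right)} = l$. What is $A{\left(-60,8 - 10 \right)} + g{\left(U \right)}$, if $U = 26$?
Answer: $-10 + \sqrt{858} \approx 19.292$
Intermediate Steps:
$A{\left(l,j \right)} = \frac{l}{6}$
$g{\left(o \right)} = \sqrt{26 + o^{2} + 6 o}$ ($g{\left(o \right)} = \sqrt{o + \left(26 + o^{2} + 5 o\right)} = \sqrt{26 + o^{2} + 6 o}$)
$A{\left(-60,8 - 10 \right)} + g{\left(U \right)} = \frac{1}{6} \left(-60\right) + \sqrt{26 + 26^{2} + 6 \cdot 26} = -10 + \sqrt{26 + 676 + 156} = -10 + \sqrt{858}$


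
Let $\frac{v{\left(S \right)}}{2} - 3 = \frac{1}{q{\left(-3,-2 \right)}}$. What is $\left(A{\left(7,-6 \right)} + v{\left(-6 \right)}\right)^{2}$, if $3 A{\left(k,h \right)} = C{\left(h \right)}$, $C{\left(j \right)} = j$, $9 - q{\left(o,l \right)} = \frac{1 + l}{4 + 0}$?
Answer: $\frac{24336}{1369} \approx 17.776$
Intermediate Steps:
$q{\left(o,l \right)} = \frac{35}{4} - \frac{l}{4}$ ($q{\left(o,l \right)} = 9 - \frac{1 + l}{4 + 0} = 9 - \frac{1 + l}{4} = 9 - \left(1 + l\right) \frac{1}{4} = 9 - \left(\frac{1}{4} + \frac{l}{4}\right) = \frac{35}{4} - \frac{l}{4}$)
$v{\left(S \right)} = \frac{230}{37}$ ($v{\left(S \right)} = 6 + \frac{2}{\frac{35}{4} - - \frac{1}{2}} = 6 + \frac{2}{\frac{35}{4} + \frac{1}{2}} = 6 + \frac{2}{\frac{37}{4}} = 6 + 2 \cdot \frac{4}{37} = 6 + \frac{8}{37} = \frac{230}{37}$)
$A{\left(k,h \right)} = \frac{h}{3}$
$\left(A{\left(7,-6 \right)} + v{\left(-6 \right)}\right)^{2} = \left(\frac{1}{3} \left(-6\right) + \frac{230}{37}\right)^{2} = \left(-2 + \frac{230}{37}\right)^{2} = \left(\frac{156}{37}\right)^{2} = \frac{24336}{1369}$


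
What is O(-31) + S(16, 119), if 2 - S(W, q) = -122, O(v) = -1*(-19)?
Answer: 143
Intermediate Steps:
O(v) = 19
S(W, q) = 124 (S(W, q) = 2 - 1*(-122) = 2 + 122 = 124)
O(-31) + S(16, 119) = 19 + 124 = 143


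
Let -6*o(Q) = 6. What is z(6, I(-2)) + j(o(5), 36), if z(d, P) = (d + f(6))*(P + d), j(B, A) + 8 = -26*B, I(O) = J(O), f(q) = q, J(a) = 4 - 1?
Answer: 126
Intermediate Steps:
o(Q) = -1 (o(Q) = -⅙*6 = -1)
J(a) = 3
I(O) = 3
j(B, A) = -8 - 26*B
z(d, P) = (6 + d)*(P + d) (z(d, P) = (d + 6)*(P + d) = (6 + d)*(P + d))
z(6, I(-2)) + j(o(5), 36) = (6² + 6*3 + 6*6 + 3*6) + (-8 - 26*(-1)) = (36 + 18 + 36 + 18) + (-8 + 26) = 108 + 18 = 126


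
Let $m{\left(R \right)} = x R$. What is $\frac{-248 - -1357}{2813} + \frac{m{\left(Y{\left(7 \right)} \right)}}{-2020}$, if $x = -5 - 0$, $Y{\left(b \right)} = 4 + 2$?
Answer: $\frac{232457}{568226} \approx 0.40909$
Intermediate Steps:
$Y{\left(b \right)} = 6$
$x = -5$ ($x = -5 + 0 = -5$)
$m{\left(R \right)} = - 5 R$
$\frac{-248 - -1357}{2813} + \frac{m{\left(Y{\left(7 \right)} \right)}}{-2020} = \frac{-248 - -1357}{2813} + \frac{\left(-5\right) 6}{-2020} = \left(-248 + 1357\right) \frac{1}{2813} - - \frac{3}{202} = 1109 \cdot \frac{1}{2813} + \frac{3}{202} = \frac{1109}{2813} + \frac{3}{202} = \frac{232457}{568226}$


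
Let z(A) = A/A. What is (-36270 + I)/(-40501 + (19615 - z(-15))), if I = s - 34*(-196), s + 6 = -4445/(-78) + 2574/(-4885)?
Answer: 11261547307/7958573610 ≈ 1.4150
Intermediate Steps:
z(A) = 1
s = 19226873/381030 (s = -6 + (-4445/(-78) + 2574/(-4885)) = -6 + (-4445*(-1/78) + 2574*(-1/4885)) = -6 + (4445/78 - 2574/4885) = -6 + 21513053/381030 = 19226873/381030 ≈ 50.460)
I = 2558410793/381030 (I = 19226873/381030 - 34*(-196) = 19226873/381030 + 6664 = 2558410793/381030 ≈ 6714.5)
(-36270 + I)/(-40501 + (19615 - z(-15))) = (-36270 + 2558410793/381030)/(-40501 + (19615 - 1*1)) = -11261547307/(381030*(-40501 + (19615 - 1))) = -11261547307/(381030*(-40501 + 19614)) = -11261547307/381030/(-20887) = -11261547307/381030*(-1/20887) = 11261547307/7958573610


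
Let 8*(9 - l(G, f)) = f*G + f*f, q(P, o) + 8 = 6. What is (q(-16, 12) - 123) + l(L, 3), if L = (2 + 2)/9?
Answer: -2815/24 ≈ -117.29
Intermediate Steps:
q(P, o) = -2 (q(P, o) = -8 + 6 = -2)
L = 4/9 (L = 4*(1/9) = 4/9 ≈ 0.44444)
l(G, f) = 9 - f**2/8 - G*f/8 (l(G, f) = 9 - (f*G + f*f)/8 = 9 - (G*f + f**2)/8 = 9 - (f**2 + G*f)/8 = 9 + (-f**2/8 - G*f/8) = 9 - f**2/8 - G*f/8)
(q(-16, 12) - 123) + l(L, 3) = (-2 - 123) + (9 - 1/8*3**2 - 1/8*4/9*3) = -125 + (9 - 1/8*9 - 1/6) = -125 + (9 - 9/8 - 1/6) = -125 + 185/24 = -2815/24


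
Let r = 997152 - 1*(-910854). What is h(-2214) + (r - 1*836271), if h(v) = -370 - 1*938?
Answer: 1070427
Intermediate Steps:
r = 1908006 (r = 997152 + 910854 = 1908006)
h(v) = -1308 (h(v) = -370 - 938 = -1308)
h(-2214) + (r - 1*836271) = -1308 + (1908006 - 1*836271) = -1308 + (1908006 - 836271) = -1308 + 1071735 = 1070427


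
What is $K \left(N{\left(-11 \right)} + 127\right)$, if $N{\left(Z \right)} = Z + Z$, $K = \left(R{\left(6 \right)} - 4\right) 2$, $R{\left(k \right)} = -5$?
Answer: $-1890$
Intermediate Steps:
$K = -18$ ($K = \left(-5 - 4\right) 2 = \left(-9\right) 2 = -18$)
$N{\left(Z \right)} = 2 Z$
$K \left(N{\left(-11 \right)} + 127\right) = - 18 \left(2 \left(-11\right) + 127\right) = - 18 \left(-22 + 127\right) = \left(-18\right) 105 = -1890$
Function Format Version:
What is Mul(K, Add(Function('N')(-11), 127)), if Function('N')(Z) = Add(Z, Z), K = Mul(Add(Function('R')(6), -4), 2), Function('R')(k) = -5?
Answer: -1890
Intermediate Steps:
K = -18 (K = Mul(Add(-5, -4), 2) = Mul(-9, 2) = -18)
Function('N')(Z) = Mul(2, Z)
Mul(K, Add(Function('N')(-11), 127)) = Mul(-18, Add(Mul(2, -11), 127)) = Mul(-18, Add(-22, 127)) = Mul(-18, 105) = -1890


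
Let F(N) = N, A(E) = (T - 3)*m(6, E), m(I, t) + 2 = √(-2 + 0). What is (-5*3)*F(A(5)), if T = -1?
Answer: -120 + 60*I*√2 ≈ -120.0 + 84.853*I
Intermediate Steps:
m(I, t) = -2 + I*√2 (m(I, t) = -2 + √(-2 + 0) = -2 + √(-2) = -2 + I*√2)
A(E) = 8 - 4*I*√2 (A(E) = (-1 - 3)*(-2 + I*√2) = -4*(-2 + I*√2) = 8 - 4*I*√2)
(-5*3)*F(A(5)) = (-5*3)*(8 - 4*I*√2) = -15*(8 - 4*I*√2) = -120 + 60*I*√2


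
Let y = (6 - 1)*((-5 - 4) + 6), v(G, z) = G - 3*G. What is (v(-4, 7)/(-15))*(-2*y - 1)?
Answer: -232/15 ≈ -15.467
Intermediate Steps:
v(G, z) = -2*G
y = -15 (y = 5*(-9 + 6) = 5*(-3) = -15)
(v(-4, 7)/(-15))*(-2*y - 1) = ((-2*(-4))/(-15))*(-2*(-15) - 1) = (-1/15*8)*(30 - 1) = -8/15*29 = -232/15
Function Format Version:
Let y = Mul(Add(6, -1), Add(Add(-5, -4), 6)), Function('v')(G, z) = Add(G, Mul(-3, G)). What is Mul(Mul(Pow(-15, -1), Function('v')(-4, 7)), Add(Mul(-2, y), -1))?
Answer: Rational(-232, 15) ≈ -15.467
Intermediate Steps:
Function('v')(G, z) = Mul(-2, G)
y = -15 (y = Mul(5, Add(-9, 6)) = Mul(5, -3) = -15)
Mul(Mul(Pow(-15, -1), Function('v')(-4, 7)), Add(Mul(-2, y), -1)) = Mul(Mul(Pow(-15, -1), Mul(-2, -4)), Add(Mul(-2, -15), -1)) = Mul(Mul(Rational(-1, 15), 8), Add(30, -1)) = Mul(Rational(-8, 15), 29) = Rational(-232, 15)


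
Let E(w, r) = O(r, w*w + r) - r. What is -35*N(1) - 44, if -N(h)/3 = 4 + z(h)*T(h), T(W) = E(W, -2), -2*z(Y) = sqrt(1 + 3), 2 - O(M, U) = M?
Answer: -254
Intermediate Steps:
O(M, U) = 2 - M
z(Y) = -1 (z(Y) = -sqrt(1 + 3)/2 = -sqrt(4)/2 = -1/2*2 = -1)
E(w, r) = 2 - 2*r (E(w, r) = (2 - r) - r = 2 - 2*r)
T(W) = 6 (T(W) = 2 - 2*(-2) = 2 + 4 = 6)
N(h) = 6 (N(h) = -3*(4 - 1*6) = -3*(4 - 6) = -3*(-2) = 6)
-35*N(1) - 44 = -35*6 - 44 = -210 - 44 = -254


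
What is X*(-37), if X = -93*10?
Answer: 34410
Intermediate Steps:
X = -930
X*(-37) = -930*(-37) = 34410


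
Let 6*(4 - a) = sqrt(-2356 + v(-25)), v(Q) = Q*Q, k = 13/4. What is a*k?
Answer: 13 - 13*I*sqrt(1731)/24 ≈ 13.0 - 22.536*I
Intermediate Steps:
k = 13/4 (k = 13*(1/4) = 13/4 ≈ 3.2500)
v(Q) = Q**2
a = 4 - I*sqrt(1731)/6 (a = 4 - sqrt(-2356 + (-25)**2)/6 = 4 - sqrt(-2356 + 625)/6 = 4 - I*sqrt(1731)/6 ≈ 4.0 - 6.9342*I)
a*k = (4 - I*sqrt(1731)/6)*(13/4) = 13 - 13*I*sqrt(1731)/24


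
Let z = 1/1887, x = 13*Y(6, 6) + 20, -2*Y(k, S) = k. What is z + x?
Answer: -35852/1887 ≈ -18.999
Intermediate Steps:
Y(k, S) = -k/2
x = -19 (x = 13*(-1/2*6) + 20 = 13*(-3) + 20 = -39 + 20 = -19)
z = 1/1887 ≈ 0.00052994
z + x = 1/1887 - 19 = -35852/1887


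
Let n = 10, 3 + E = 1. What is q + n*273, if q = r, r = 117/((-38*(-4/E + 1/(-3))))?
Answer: 518349/190 ≈ 2728.2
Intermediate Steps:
E = -2 (E = -3 + 1 = -2)
r = -351/190 (r = 117/((-38*(-4/(-2) + 1/(-3)))) = 117/((-38*(-4*(-½) + 1*(-⅓)))) = 117/((-38*(2 - ⅓))) = 117/((-38*5/3)) = 117/(-190/3) = 117*(-3/190) = -351/190 ≈ -1.8474)
q = -351/190 ≈ -1.8474
q + n*273 = -351/190 + 10*273 = -351/190 + 2730 = 518349/190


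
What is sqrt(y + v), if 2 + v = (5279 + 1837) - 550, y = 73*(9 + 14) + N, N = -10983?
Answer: 2*I*sqrt(685) ≈ 52.345*I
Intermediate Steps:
y = -9304 (y = 73*(9 + 14) - 10983 = 73*23 - 10983 = 1679 - 10983 = -9304)
v = 6564 (v = -2 + ((5279 + 1837) - 550) = -2 + (7116 - 550) = -2 + 6566 = 6564)
sqrt(y + v) = sqrt(-9304 + 6564) = sqrt(-2740) = 2*I*sqrt(685)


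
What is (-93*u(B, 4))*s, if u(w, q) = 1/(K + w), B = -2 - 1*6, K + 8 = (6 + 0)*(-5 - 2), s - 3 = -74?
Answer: -6603/58 ≈ -113.84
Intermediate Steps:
s = -71 (s = 3 - 74 = -71)
K = -50 (K = -8 + (6 + 0)*(-5 - 2) = -8 + 6*(-7) = -8 - 42 = -50)
B = -8 (B = -2 - 6 = -8)
u(w, q) = 1/(-50 + w)
(-93*u(B, 4))*s = -93/(-50 - 8)*(-71) = -93/(-58)*(-71) = -93*(-1/58)*(-71) = (93/58)*(-71) = -6603/58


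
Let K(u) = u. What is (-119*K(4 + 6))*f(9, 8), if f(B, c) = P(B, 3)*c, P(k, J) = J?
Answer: -28560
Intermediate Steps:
f(B, c) = 3*c
(-119*K(4 + 6))*f(9, 8) = (-119*(4 + 6))*(3*8) = -119*10*24 = -1190*24 = -28560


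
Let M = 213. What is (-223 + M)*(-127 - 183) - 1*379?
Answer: 2721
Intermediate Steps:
(-223 + M)*(-127 - 183) - 1*379 = (-223 + 213)*(-127 - 183) - 1*379 = -10*(-310) - 379 = 3100 - 379 = 2721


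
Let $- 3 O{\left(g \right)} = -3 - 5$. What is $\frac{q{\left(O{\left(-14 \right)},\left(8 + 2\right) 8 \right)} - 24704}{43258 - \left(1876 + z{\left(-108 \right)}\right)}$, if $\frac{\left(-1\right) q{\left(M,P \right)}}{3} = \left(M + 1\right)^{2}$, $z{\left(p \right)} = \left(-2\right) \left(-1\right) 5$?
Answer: $- \frac{74233}{124116} \approx -0.59809$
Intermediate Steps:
$O{\left(g \right)} = \frac{8}{3}$ ($O{\left(g \right)} = - \frac{-3 - 5}{3} = \left(- \frac{1}{3}\right) \left(-8\right) = \frac{8}{3}$)
$z{\left(p \right)} = 10$ ($z{\left(p \right)} = 2 \cdot 5 = 10$)
$q{\left(M,P \right)} = - 3 \left(1 + M\right)^{2}$ ($q{\left(M,P \right)} = - 3 \left(M + 1\right)^{2} = - 3 \left(1 + M\right)^{2}$)
$\frac{q{\left(O{\left(-14 \right)},\left(8 + 2\right) 8 \right)} - 24704}{43258 - \left(1876 + z{\left(-108 \right)}\right)} = \frac{- 3 \left(1 + \frac{8}{3}\right)^{2} - 24704}{43258 - 1886} = \frac{- 3 \left(\frac{11}{3}\right)^{2} - 24704}{43258 - 1886} = \frac{\left(-3\right) \frac{121}{9} - 24704}{43258 - 1886} = \frac{- \frac{121}{3} - 24704}{41372} = \left(- \frac{74233}{3}\right) \frac{1}{41372} = - \frac{74233}{124116}$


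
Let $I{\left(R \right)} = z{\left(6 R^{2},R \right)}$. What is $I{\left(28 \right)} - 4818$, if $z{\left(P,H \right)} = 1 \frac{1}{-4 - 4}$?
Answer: $- \frac{38545}{8} \approx -4818.1$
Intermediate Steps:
$z{\left(P,H \right)} = - \frac{1}{8}$ ($z{\left(P,H \right)} = 1 \frac{1}{-4 - 4} = 1 \frac{1}{-8} = 1 \left(- \frac{1}{8}\right) = - \frac{1}{8}$)
$I{\left(R \right)} = - \frac{1}{8}$
$I{\left(28 \right)} - 4818 = - \frac{1}{8} - 4818 = - \frac{38545}{8}$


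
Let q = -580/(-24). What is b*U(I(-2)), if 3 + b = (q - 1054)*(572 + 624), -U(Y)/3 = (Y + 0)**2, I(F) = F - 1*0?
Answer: 14780204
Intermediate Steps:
I(F) = F (I(F) = F + 0 = F)
q = 145/6 (q = -580*(-1/24) = 145/6 ≈ 24.167)
U(Y) = -3*Y**2 (U(Y) = -3*(Y + 0)**2 = -3*Y**2)
b = -3695051/3 (b = -3 + (145/6 - 1054)*(572 + 624) = -3 - 6179/6*1196 = -3 - 3695042/3 = -3695051/3 ≈ -1.2317e+6)
b*U(I(-2)) = -(-3695051)*(-2)**2 = -(-3695051)*4 = -3695051/3*(-12) = 14780204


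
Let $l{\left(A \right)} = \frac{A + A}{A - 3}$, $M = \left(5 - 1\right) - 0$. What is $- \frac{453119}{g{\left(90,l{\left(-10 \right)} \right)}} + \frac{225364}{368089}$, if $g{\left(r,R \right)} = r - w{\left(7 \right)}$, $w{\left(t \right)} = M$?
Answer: $- \frac{166768738287}{31655654} \approx -5268.2$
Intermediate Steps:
$M = 4$ ($M = \left(5 - 1\right) + 0 = 4 + 0 = 4$)
$w{\left(t \right)} = 4$
$l{\left(A \right)} = \frac{2 A}{-3 + A}$
$g{\left(r,R \right)} = -4 + r$ ($g{\left(r,R \right)} = r - 4 = -4 + r$)
$- \frac{453119}{g{\left(90,l{\left(-10 \right)} \right)}} + \frac{225364}{368089} = - \frac{453119}{-4 + 90} + \frac{225364}{368089} = - \frac{453119}{86} + 225364 \cdot \frac{1}{368089} = \left(-453119\right) \frac{1}{86} + \frac{225364}{368089} = - \frac{453119}{86} + \frac{225364}{368089} = - \frac{166768738287}{31655654}$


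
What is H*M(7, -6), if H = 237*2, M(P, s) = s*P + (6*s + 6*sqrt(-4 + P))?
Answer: -36972 + 2844*sqrt(3) ≈ -32046.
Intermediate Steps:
M(P, s) = 6*s + 6*sqrt(-4 + P) + P*s (M(P, s) = P*s + (6*s + 6*sqrt(-4 + P)) = 6*s + 6*sqrt(-4 + P) + P*s)
H = 474
H*M(7, -6) = 474*(6*(-6) + 6*sqrt(-4 + 7) + 7*(-6)) = 474*(-36 + 6*sqrt(3) - 42) = 474*(-78 + 6*sqrt(3)) = -36972 + 2844*sqrt(3)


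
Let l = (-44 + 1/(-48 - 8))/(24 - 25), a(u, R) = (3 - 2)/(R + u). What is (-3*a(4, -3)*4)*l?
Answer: -7395/14 ≈ -528.21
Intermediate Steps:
a(u, R) = 1/(R + u)
l = 2465/56 (l = (-44 + 1/(-56))/(-1) = (-44 - 1/56)*(-1) = -2465/56*(-1) = 2465/56 ≈ 44.018)
(-3*a(4, -3)*4)*l = (-3/(-3 + 4)*4)*(2465/56) = (-3/1*4)*(2465/56) = (-3*1*4)*(2465/56) = -3*4*(2465/56) = -12*2465/56 = -7395/14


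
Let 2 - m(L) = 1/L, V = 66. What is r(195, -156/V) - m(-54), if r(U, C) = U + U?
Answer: 20951/54 ≈ 387.98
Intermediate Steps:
r(U, C) = 2*U
m(L) = 2 - 1/L
r(195, -156/V) - m(-54) = 2*195 - (2 - 1/(-54)) = 390 - (2 - 1*(-1/54)) = 390 - (2 + 1/54) = 390 - 1*109/54 = 390 - 109/54 = 20951/54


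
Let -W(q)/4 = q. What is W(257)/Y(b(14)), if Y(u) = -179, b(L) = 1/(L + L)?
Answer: 1028/179 ≈ 5.7430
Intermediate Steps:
W(q) = -4*q
b(L) = 1/(2*L)
W(257)/Y(b(14)) = -4*257/(-179) = -1028*(-1/179) = 1028/179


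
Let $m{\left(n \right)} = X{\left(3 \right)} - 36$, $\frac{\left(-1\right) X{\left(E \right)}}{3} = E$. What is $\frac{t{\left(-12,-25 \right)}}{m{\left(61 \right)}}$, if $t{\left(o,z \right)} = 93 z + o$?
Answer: $\frac{779}{15} \approx 51.933$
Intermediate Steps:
$t{\left(o,z \right)} = o + 93 z$
$X{\left(E \right)} = - 3 E$
$m{\left(n \right)} = -45$ ($m{\left(n \right)} = \left(-3\right) 3 - 36 = -9 - 36 = -45$)
$\frac{t{\left(-12,-25 \right)}}{m{\left(61 \right)}} = \frac{-12 + 93 \left(-25\right)}{-45} = \left(-12 - 2325\right) \left(- \frac{1}{45}\right) = \left(-2337\right) \left(- \frac{1}{45}\right) = \frac{779}{15}$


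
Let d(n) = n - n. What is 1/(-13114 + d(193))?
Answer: -1/13114 ≈ -7.6254e-5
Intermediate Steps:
d(n) = 0
1/(-13114 + d(193)) = 1/(-13114 + 0) = 1/(-13114) = -1/13114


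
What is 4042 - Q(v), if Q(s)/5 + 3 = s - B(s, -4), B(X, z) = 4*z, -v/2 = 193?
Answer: 5907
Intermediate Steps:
v = -386 (v = -2*193 = -386)
Q(s) = 65 + 5*s (Q(s) = -15 + 5*(s - 4*(-4)) = -15 + 5*(s - 1*(-16)) = -15 + 5*(s + 16) = -15 + 5*(16 + s) = -15 + (80 + 5*s) = 65 + 5*s)
4042 - Q(v) = 4042 - (65 + 5*(-386)) = 4042 - (65 - 1930) = 4042 - 1*(-1865) = 4042 + 1865 = 5907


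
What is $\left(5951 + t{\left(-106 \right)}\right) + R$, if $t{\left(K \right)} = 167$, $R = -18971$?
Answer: $-12853$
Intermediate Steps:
$\left(5951 + t{\left(-106 \right)}\right) + R = \left(5951 + 167\right) - 18971 = 6118 - 18971 = -12853$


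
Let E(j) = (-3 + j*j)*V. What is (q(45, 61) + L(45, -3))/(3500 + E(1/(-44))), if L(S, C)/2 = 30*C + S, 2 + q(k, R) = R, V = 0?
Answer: -31/3500 ≈ -0.0088571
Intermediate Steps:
q(k, R) = -2 + R
L(S, C) = 2*S + 60*C (L(S, C) = 2*(30*C + S) = 2*(S + 30*C) = 2*S + 60*C)
E(j) = 0 (E(j) = (-3 + j*j)*0 = (-3 + j²)*0 = 0)
(q(45, 61) + L(45, -3))/(3500 + E(1/(-44))) = ((-2 + 61) + (2*45 + 60*(-3)))/(3500 + 0) = (59 + (90 - 180))/3500 = (59 - 90)*(1/3500) = -31*1/3500 = -31/3500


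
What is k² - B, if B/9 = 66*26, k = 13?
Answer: -15275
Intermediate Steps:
B = 15444 (B = 9*(66*26) = 9*1716 = 15444)
k² - B = 13² - 1*15444 = 169 - 15444 = -15275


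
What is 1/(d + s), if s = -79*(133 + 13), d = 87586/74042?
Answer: -37021/426956421 ≈ -8.6709e-5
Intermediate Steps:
d = 43793/37021 (d = 87586*(1/74042) = 43793/37021 ≈ 1.1829)
s = -11534 (s = -79*146 = -11534)
1/(d + s) = 1/(43793/37021 - 11534) = 1/(-426956421/37021) = -37021/426956421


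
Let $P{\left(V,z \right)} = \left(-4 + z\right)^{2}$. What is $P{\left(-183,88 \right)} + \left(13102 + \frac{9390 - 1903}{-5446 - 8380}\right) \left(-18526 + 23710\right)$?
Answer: $\frac{469565641008}{6913} \approx 6.7925 \cdot 10^{7}$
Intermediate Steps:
$P{\left(-183,88 \right)} + \left(13102 + \frac{9390 - 1903}{-5446 - 8380}\right) \left(-18526 + 23710\right) = \left(-4 + 88\right)^{2} + \left(13102 + \frac{9390 - 1903}{-5446 - 8380}\right) \left(-18526 + 23710\right) = 84^{2} + \left(13102 + \frac{7487}{-13826}\right) 5184 = 7056 + \left(13102 + 7487 \left(- \frac{1}{13826}\right)\right) 5184 = 7056 + \left(13102 - \frac{7487}{13826}\right) 5184 = 7056 + \frac{181140765}{13826} \cdot 5184 = 7056 + \frac{469516862880}{6913} = \frac{469565641008}{6913}$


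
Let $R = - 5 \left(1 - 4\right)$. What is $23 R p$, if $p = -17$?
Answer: $-5865$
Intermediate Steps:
$R = 15$ ($R = \left(-5\right) \left(-3\right) = 15$)
$23 R p = 23 \cdot 15 \left(-17\right) = 345 \left(-17\right) = -5865$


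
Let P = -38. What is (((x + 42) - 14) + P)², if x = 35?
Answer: 625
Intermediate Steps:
(((x + 42) - 14) + P)² = (((35 + 42) - 14) - 38)² = ((77 - 14) - 38)² = (63 - 38)² = 25² = 625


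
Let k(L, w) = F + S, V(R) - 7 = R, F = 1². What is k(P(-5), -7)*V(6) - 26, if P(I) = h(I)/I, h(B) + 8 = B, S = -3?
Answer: -52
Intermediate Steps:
F = 1
V(R) = 7 + R
h(B) = -8 + B
P(I) = (-8 + I)/I
k(L, w) = -2 (k(L, w) = 1 - 3 = -2)
k(P(-5), -7)*V(6) - 26 = -2*(7 + 6) - 26 = -2*13 - 26 = -26 - 26 = -52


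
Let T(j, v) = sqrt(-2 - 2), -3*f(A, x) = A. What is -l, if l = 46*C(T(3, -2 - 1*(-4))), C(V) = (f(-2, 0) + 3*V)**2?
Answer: 14720/9 - 368*I ≈ 1635.6 - 368.0*I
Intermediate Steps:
f(A, x) = -A/3
T(j, v) = 2*I (T(j, v) = sqrt(-4) = 2*I)
C(V) = (2/3 + 3*V)**2 (C(V) = (-1/3*(-2) + 3*V)**2 = (2/3 + 3*V)**2)
l = 46*(2 + 18*I)**2/9 (l = 46*((2 + 9*(2*I))**2/9) = 46*((2 + 18*I)**2/9) = 46*(2 + 18*I)**2/9 ≈ -1635.6 + 368.0*I)
-l = -(-14720/9 + 368*I) = 14720/9 - 368*I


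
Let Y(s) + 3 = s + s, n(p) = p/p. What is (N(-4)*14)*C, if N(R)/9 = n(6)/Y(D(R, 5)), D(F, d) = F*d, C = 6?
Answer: -756/43 ≈ -17.581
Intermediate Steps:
n(p) = 1
Y(s) = -3 + 2*s (Y(s) = -3 + (s + s) = -3 + 2*s)
N(R) = 9/(-3 + 10*R) (N(R) = 9*(1/(-3 + 2*(R*5))) = 9*(1/(-3 + 2*(5*R))) = 9*(1/(-3 + 10*R)) = 9/(-3 + 10*R))
(N(-4)*14)*C = ((9/(-3 + 10*(-4)))*14)*6 = ((9/(-3 - 40))*14)*6 = ((9/(-43))*14)*6 = ((9*(-1/43))*14)*6 = -9/43*14*6 = -126/43*6 = -756/43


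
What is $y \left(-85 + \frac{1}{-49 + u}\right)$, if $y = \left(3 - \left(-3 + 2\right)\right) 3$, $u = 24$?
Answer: $- \frac{25512}{25} \approx -1020.5$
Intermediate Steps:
$y = 12$ ($y = \left(3 - -1\right) 3 = \left(3 + \left(3 - 2\right)\right) 3 = \left(3 + 1\right) 3 = 4 \cdot 3 = 12$)
$y \left(-85 + \frac{1}{-49 + u}\right) = 12 \left(-85 + \frac{1}{-49 + 24}\right) = 12 \left(-85 + \frac{1}{-25}\right) = 12 \left(-85 - \frac{1}{25}\right) = 12 \left(- \frac{2126}{25}\right) = - \frac{25512}{25}$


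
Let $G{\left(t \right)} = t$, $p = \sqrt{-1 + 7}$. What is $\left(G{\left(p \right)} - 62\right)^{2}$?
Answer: $\left(62 - \sqrt{6}\right)^{2} \approx 3546.3$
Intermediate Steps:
$p = \sqrt{6} \approx 2.4495$
$\left(G{\left(p \right)} - 62\right)^{2} = \left(\sqrt{6} - 62\right)^{2} = \left(-62 + \sqrt{6}\right)^{2}$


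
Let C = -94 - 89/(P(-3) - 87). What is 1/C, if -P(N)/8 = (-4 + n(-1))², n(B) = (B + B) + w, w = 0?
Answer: -375/35161 ≈ -0.010665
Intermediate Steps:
n(B) = 2*B (n(B) = (B + B) + 0 = 2*B + 0 = 2*B)
P(N) = -288 (P(N) = -8*(-4 + 2*(-1))² = -8*(-4 - 2)² = -8*(-6)² = -8*36 = -288)
C = -35161/375 (C = -94 - 89/(-288 - 87) = -94 - 89/(-375) = -94 - 89*(-1/375) = -94 + 89/375 = -35161/375 ≈ -93.763)
1/C = 1/(-35161/375) = -375/35161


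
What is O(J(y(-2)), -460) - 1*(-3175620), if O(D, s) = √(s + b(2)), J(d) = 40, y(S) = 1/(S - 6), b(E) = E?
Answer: 3175620 + I*√458 ≈ 3.1756e+6 + 21.401*I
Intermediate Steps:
y(S) = 1/(-6 + S)
O(D, s) = √(2 + s) (O(D, s) = √(s + 2) = √(2 + s))
O(J(y(-2)), -460) - 1*(-3175620) = √(2 - 460) - 1*(-3175620) = √(-458) + 3175620 = I*√458 + 3175620 = 3175620 + I*√458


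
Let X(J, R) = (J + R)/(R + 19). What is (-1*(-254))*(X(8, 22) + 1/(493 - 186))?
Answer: 2349754/12587 ≈ 186.68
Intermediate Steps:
X(J, R) = (J + R)/(19 + R)
(-1*(-254))*(X(8, 22) + 1/(493 - 186)) = (-1*(-254))*((8 + 22)/(19 + 22) + 1/(493 - 186)) = 254*(30/41 + 1/307) = 254*(9251/12587) = 2349754/12587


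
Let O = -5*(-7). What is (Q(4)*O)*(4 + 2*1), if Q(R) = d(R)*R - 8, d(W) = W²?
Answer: 11760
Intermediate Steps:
O = 35
Q(R) = -8 + R³ (Q(R) = R²*R - 8 = R³ - 8 = -8 + R³)
(Q(4)*O)*(4 + 2*1) = ((-8 + 4³)*35)*(4 + 2*1) = ((-8 + 64)*35)*(4 + 2) = (56*35)*6 = 1960*6 = 11760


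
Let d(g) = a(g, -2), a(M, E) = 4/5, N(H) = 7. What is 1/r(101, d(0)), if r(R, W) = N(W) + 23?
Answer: 1/30 ≈ 0.033333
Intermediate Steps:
a(M, E) = ⅘ (a(M, E) = 4*(⅕) = ⅘)
d(g) = ⅘
r(R, W) = 30 (r(R, W) = 7 + 23 = 30)
1/r(101, d(0)) = 1/30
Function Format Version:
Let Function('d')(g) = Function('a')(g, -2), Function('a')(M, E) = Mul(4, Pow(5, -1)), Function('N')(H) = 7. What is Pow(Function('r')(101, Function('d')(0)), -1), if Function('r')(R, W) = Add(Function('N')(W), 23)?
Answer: Rational(1, 30) ≈ 0.033333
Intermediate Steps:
Function('a')(M, E) = Rational(4, 5) (Function('a')(M, E) = Mul(4, Rational(1, 5)) = Rational(4, 5))
Function('d')(g) = Rational(4, 5)
Function('r')(R, W) = 30 (Function('r')(R, W) = Add(7, 23) = 30)
Pow(Function('r')(101, Function('d')(0)), -1) = Pow(30, -1) = Rational(1, 30)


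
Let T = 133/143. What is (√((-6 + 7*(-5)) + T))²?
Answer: -5730/143 ≈ -40.070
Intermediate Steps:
T = 133/143 (T = 133*(1/143) = 133/143 ≈ 0.93007)
(√((-6 + 7*(-5)) + T))² = (√((-6 + 7*(-5)) + 133/143))² = (√((-6 - 35) + 133/143))² = (√(-41 + 133/143))² = (√(-5730/143))² = (I*√819390/143)² = -5730/143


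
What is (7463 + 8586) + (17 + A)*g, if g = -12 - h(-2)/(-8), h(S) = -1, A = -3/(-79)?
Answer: 5006203/316 ≈ 15842.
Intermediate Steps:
A = 3/79 (A = -3*(-1/79) = 3/79 ≈ 0.037975)
g = -97/8 (g = -12 - (-1)/(-8) = -12 - (-1)*(-1)/8 = -12 - 1*1/8 = -12 - 1/8 = -97/8 ≈ -12.125)
(7463 + 8586) + (17 + A)*g = (7463 + 8586) + (17 + 3/79)*(-97/8) = 16049 + (1346/79)*(-97/8) = 16049 - 65281/316 = 5006203/316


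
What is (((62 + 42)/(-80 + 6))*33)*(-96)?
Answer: 164736/37 ≈ 4452.3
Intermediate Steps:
(((62 + 42)/(-80 + 6))*33)*(-96) = ((104/(-74))*33)*(-96) = ((104*(-1/74))*33)*(-96) = -52/37*33*(-96) = -1716/37*(-96) = 164736/37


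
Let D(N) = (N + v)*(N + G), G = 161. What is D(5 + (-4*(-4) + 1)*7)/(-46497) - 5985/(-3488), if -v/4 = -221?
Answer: -241249365/54060512 ≈ -4.4626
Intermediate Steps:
v = 884 (v = -4*(-221) = 884)
D(N) = (161 + N)*(884 + N) (D(N) = (N + 884)*(N + 161) = (884 + N)*(161 + N) = (161 + N)*(884 + N))
D(5 + (-4*(-4) + 1)*7)/(-46497) - 5985/(-3488) = (142324 + (5 + (-4*(-4) + 1)*7)² + 1045*(5 + (-4*(-4) + 1)*7))/(-46497) - 5985/(-3488) = (142324 + (5 + (16 + 1)*7)² + 1045*(5 + (16 + 1)*7))*(-1/46497) - 5985*(-1/3488) = (142324 + (5 + 17*7)² + 1045*(5 + 17*7))*(-1/46497) + 5985/3488 = (142324 + (5 + 119)² + 1045*(5 + 119))*(-1/46497) + 5985/3488 = (142324 + 124² + 1045*124)*(-1/46497) + 5985/3488 = (142324 + 15376 + 129580)*(-1/46497) + 5985/3488 = 287280*(-1/46497) + 5985/3488 = -95760/15499 + 5985/3488 = -241249365/54060512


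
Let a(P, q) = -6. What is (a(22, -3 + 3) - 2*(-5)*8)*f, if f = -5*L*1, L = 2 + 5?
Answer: -2590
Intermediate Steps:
L = 7
f = -35 (f = -5*7*1 = -35*1 = -35)
(a(22, -3 + 3) - 2*(-5)*8)*f = (-6 - 2*(-5)*8)*(-35) = (-6 + 10*8)*(-35) = (-6 + 80)*(-35) = 74*(-35) = -2590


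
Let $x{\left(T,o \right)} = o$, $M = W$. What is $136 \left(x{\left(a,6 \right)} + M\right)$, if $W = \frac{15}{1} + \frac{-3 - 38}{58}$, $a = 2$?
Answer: $\frac{80036}{29} \approx 2759.9$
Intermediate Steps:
$W = \frac{829}{58}$ ($W = 15 \cdot 1 + \left(-3 - 38\right) \frac{1}{58} = 15 - \frac{41}{58} = \frac{829}{58} \approx 14.293$)
$M = \frac{829}{58} \approx 14.293$
$136 \left(x{\left(a,6 \right)} + M\right) = 136 \left(6 + \frac{829}{58}\right) = 136 \cdot \frac{1177}{58} = \frac{80036}{29}$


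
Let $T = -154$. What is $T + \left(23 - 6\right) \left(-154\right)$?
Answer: $-2772$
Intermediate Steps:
$T + \left(23 - 6\right) \left(-154\right) = -154 + \left(23 - 6\right) \left(-154\right) = -154 + 17 \left(-154\right) = -154 - 2618 = -2772$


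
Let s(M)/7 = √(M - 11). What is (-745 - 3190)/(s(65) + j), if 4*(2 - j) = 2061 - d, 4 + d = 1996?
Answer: -192028/7723 - 264432*√6/7723 ≈ -108.73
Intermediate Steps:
d = 1992 (d = -4 + 1996 = 1992)
s(M) = 7*√(-11 + M) (s(M) = 7*√(M - 11) = 7*√(-11 + M))
j = -61/4 (j = 2 - (2061 - 1*1992)/4 = 2 - (2061 - 1992)/4 = 2 - ¼*69 = 2 - 69/4 = -61/4 ≈ -15.250)
(-745 - 3190)/(s(65) + j) = (-745 - 3190)/(7*√(-11 + 65) - 61/4) = -3935/(7*√54 - 61/4) = -3935/(7*(3*√6) - 61/4) = -3935/(21*√6 - 61/4) = -3935/(-61/4 + 21*√6)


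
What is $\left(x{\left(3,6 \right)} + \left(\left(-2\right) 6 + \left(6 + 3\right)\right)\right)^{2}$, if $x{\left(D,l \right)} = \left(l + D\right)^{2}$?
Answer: $6084$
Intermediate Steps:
$x{\left(D,l \right)} = \left(D + l\right)^{2}$
$\left(x{\left(3,6 \right)} + \left(\left(-2\right) 6 + \left(6 + 3\right)\right)\right)^{2} = \left(\left(3 + 6\right)^{2} + \left(\left(-2\right) 6 + \left(6 + 3\right)\right)\right)^{2} = \left(9^{2} + \left(-12 + 9\right)\right)^{2} = \left(81 - 3\right)^{2} = 78^{2} = 6084$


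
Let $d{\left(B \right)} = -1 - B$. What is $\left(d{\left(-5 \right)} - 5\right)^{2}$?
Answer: $1$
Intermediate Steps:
$\left(d{\left(-5 \right)} - 5\right)^{2} = \left(\left(-1 - -5\right) - 5\right)^{2} = \left(\left(-1 + 5\right) - 5\right)^{2} = \left(4 - 5\right)^{2} = \left(-1\right)^{2} = 1$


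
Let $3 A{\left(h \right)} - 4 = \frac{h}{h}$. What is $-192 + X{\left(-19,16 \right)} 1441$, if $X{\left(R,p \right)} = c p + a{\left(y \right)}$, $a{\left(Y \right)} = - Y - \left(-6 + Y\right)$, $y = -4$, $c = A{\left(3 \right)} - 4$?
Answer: $- \frac{101446}{3} \approx -33815.0$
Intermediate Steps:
$A{\left(h \right)} = \frac{5}{3}$ ($A{\left(h \right)} = \frac{4}{3} + \frac{h \frac{1}{h}}{3} = \frac{4}{3} + \frac{1}{3} \cdot 1 = \frac{4}{3} + \frac{1}{3} = \frac{5}{3}$)
$c = - \frac{7}{3}$ ($c = \frac{5}{3} - 4 = - \frac{7}{3} \approx -2.3333$)
$a{\left(Y \right)} = 6 - 2 Y$
$X{\left(R,p \right)} = 14 - \frac{7 p}{3}$ ($X{\left(R,p \right)} = - \frac{7 p}{3} + \left(6 - -8\right) = - \frac{7 p}{3} + \left(6 + 8\right) = - \frac{7 p}{3} + 14 = 14 - \frac{7 p}{3}$)
$-192 + X{\left(-19,16 \right)} 1441 = -192 + \left(14 - \frac{112}{3}\right) 1441 = -192 - \frac{100870}{3} = - \frac{101446}{3}$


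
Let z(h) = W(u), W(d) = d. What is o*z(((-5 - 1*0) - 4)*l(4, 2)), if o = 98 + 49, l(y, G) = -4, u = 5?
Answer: 735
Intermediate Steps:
z(h) = 5
o = 147
o*z(((-5 - 1*0) - 4)*l(4, 2)) = 147*5 = 735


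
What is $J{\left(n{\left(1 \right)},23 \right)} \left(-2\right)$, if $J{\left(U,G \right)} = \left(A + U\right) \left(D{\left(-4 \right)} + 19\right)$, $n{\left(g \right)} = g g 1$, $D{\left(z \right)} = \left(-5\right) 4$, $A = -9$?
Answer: $-16$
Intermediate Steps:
$D{\left(z \right)} = -20$
$n{\left(g \right)} = g^{2}$ ($n{\left(g \right)} = g^{2} \cdot 1 = g^{2}$)
$J{\left(U,G \right)} = 9 - U$ ($J{\left(U,G \right)} = \left(-9 + U\right) \left(-20 + 19\right) = \left(-9 + U\right) \left(-1\right) = 9 - U$)
$J{\left(n{\left(1 \right)},23 \right)} \left(-2\right) = \left(9 - 1^{2}\right) \left(-2\right) = \left(9 - 1\right) \left(-2\right) = 8 \left(-2\right) = -16$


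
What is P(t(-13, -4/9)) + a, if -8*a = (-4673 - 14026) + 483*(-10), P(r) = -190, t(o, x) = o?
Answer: 22009/8 ≈ 2751.1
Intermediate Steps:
a = 23529/8 (a = -((-4673 - 14026) + 483*(-10))/8 = -(-18699 - 4830)/8 = -⅛*(-23529) = 23529/8 ≈ 2941.1)
P(t(-13, -4/9)) + a = -190 + 23529/8 = 22009/8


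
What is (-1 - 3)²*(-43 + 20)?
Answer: -368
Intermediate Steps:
(-1 - 3)²*(-43 + 20) = (-4)²*(-23) = 16*(-23) = -368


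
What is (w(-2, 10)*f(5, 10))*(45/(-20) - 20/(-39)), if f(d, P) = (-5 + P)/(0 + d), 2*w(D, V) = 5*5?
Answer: -6775/312 ≈ -21.715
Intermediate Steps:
w(D, V) = 25/2 (w(D, V) = (5*5)/2 = (1/2)*25 = 25/2)
f(d, P) = (-5 + P)/d
(w(-2, 10)*f(5, 10))*(45/(-20) - 20/(-39)) = (25*((-5 + 10)/5)/2)*(45/(-20) - 20/(-39)) = (25*((1/5)*5)/2)*(45*(-1/20) - 20*(-1/39)) = ((25/2)*1)*(-9/4 + 20/39) = (25/2)*(-271/156) = -6775/312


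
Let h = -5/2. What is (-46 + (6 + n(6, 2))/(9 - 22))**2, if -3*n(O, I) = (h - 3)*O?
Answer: 378225/169 ≈ 2238.0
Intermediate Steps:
h = -5/2 (h = -5*1/2 = -5/2 ≈ -2.5000)
n(O, I) = 11*O/6 (n(O, I) = -(-5/2 - 3)*O/3 = -(-11)*O/6 = 11*O/6)
(-46 + (6 + n(6, 2))/(9 - 22))**2 = (-46 + (6 + (11/6)*6)/(9 - 22))**2 = (-46 + (6 + 11)/(-13))**2 = (-46 + 17*(-1/13))**2 = (-46 - 17/13)**2 = (-615/13)**2 = 378225/169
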